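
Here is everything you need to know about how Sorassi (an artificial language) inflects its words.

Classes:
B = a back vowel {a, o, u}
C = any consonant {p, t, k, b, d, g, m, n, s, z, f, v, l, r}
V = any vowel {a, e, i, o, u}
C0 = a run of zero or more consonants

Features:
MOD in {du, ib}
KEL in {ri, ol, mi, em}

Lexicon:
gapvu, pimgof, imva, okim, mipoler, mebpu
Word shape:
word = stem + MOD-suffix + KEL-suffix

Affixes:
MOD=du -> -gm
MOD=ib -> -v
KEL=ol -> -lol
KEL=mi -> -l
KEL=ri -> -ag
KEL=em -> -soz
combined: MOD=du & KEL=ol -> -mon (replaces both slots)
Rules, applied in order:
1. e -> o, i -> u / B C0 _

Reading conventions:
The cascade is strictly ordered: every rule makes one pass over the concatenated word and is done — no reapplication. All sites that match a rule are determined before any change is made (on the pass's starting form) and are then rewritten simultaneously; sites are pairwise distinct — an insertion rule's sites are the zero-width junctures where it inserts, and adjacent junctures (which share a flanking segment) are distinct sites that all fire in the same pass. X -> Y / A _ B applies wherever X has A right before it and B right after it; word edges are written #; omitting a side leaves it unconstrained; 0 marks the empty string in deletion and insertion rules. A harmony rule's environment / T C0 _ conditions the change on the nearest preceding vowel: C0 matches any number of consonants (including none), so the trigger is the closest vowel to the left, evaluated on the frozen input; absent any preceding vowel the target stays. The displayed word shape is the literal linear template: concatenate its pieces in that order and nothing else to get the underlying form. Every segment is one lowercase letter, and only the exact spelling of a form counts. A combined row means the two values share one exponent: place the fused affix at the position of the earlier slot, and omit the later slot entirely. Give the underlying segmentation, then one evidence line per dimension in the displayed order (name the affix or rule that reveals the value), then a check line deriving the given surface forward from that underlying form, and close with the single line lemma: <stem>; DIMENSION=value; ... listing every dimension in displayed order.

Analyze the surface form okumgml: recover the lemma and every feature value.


underlying: okim-gm-l
MOD=du - signalled by the affix -gm
KEL=mi - signalled by the affix -l
check: okimgml -> okumgml
lemma: okim; MOD=du; KEL=mi


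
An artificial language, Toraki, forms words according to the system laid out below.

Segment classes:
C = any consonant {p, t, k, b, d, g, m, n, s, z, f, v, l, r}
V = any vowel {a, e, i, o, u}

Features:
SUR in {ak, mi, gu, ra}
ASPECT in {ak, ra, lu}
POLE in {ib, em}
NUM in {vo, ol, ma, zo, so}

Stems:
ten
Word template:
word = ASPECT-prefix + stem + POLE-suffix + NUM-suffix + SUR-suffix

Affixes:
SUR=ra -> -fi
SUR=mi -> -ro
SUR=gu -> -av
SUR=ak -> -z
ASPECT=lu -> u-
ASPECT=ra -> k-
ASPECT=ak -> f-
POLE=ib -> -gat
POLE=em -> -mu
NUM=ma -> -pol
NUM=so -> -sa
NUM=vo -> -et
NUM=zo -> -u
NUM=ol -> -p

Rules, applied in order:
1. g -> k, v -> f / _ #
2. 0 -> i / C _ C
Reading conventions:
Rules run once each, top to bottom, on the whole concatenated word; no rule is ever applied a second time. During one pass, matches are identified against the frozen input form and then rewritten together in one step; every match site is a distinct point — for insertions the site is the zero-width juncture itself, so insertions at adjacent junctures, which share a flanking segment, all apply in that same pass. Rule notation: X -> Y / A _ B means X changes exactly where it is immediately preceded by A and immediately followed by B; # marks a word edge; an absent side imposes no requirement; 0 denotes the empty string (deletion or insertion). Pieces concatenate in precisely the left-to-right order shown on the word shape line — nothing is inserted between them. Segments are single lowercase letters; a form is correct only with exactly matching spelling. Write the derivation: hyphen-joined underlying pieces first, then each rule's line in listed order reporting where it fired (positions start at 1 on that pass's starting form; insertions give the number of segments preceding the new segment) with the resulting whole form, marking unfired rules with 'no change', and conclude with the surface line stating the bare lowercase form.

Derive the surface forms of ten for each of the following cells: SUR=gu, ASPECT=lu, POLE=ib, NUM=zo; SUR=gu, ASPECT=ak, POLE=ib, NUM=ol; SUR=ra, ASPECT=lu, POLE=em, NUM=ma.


cell SUR=gu, ASPECT=lu, POLE=ib, NUM=zo:
underlying: u-ten-gat-u-av
1. g -> k, v -> f / _ #: fires at position(s) 10: utengatuaf
2. 0 -> i / C _ C: inserts after position(s) 4: utenigatuaf
surface: utenigatuaf

cell SUR=gu, ASPECT=ak, POLE=ib, NUM=ol:
underlying: f-ten-gat-p-av
1. g -> k, v -> f / _ #: fires at position(s) 10: ftengatpaf
2. 0 -> i / C _ C: inserts after position(s) 1, 4, 7: fitenigatipaf
surface: fitenigatipaf

cell SUR=ra, ASPECT=lu, POLE=em, NUM=ma:
underlying: u-ten-mu-pol-fi
1. g -> k, v -> f / _ #: no change
2. 0 -> i / C _ C: inserts after position(s) 4, 9: utenimupolifi
surface: utenimupolifi


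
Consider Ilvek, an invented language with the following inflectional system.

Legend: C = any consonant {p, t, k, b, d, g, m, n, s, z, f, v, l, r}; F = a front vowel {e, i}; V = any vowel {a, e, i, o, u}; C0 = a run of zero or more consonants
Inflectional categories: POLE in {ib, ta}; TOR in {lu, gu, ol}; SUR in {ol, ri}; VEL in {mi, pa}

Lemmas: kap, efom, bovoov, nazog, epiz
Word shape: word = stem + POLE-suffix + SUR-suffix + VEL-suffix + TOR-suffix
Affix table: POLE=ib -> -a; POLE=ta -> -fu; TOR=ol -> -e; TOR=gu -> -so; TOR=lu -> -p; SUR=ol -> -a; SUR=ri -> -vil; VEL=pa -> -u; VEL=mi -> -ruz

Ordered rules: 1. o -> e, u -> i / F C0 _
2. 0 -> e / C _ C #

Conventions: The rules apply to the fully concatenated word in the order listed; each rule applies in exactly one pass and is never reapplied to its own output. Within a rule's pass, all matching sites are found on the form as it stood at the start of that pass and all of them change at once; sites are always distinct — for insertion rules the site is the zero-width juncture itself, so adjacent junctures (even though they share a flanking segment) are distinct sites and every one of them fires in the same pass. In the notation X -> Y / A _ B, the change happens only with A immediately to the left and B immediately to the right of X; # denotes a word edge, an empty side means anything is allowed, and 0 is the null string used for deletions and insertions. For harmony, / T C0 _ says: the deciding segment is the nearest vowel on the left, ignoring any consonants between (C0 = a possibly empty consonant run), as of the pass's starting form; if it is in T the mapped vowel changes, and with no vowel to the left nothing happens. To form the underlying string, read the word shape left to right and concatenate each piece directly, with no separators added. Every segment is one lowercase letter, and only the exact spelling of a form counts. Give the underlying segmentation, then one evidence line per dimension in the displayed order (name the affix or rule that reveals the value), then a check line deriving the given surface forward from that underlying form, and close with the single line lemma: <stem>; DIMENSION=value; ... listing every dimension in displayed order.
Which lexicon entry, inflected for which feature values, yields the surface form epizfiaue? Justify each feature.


underlying: epiz-fu-a-u-e
POLE=ta - signalled by the affix -fu
TOR=ol - signalled by the affix -e
SUR=ol - signalled by the affix -a
VEL=pa - signalled by the affix -u
check: epizfuaue -> epizfiaue -> epizfiaue
lemma: epiz; POLE=ta; TOR=ol; SUR=ol; VEL=pa


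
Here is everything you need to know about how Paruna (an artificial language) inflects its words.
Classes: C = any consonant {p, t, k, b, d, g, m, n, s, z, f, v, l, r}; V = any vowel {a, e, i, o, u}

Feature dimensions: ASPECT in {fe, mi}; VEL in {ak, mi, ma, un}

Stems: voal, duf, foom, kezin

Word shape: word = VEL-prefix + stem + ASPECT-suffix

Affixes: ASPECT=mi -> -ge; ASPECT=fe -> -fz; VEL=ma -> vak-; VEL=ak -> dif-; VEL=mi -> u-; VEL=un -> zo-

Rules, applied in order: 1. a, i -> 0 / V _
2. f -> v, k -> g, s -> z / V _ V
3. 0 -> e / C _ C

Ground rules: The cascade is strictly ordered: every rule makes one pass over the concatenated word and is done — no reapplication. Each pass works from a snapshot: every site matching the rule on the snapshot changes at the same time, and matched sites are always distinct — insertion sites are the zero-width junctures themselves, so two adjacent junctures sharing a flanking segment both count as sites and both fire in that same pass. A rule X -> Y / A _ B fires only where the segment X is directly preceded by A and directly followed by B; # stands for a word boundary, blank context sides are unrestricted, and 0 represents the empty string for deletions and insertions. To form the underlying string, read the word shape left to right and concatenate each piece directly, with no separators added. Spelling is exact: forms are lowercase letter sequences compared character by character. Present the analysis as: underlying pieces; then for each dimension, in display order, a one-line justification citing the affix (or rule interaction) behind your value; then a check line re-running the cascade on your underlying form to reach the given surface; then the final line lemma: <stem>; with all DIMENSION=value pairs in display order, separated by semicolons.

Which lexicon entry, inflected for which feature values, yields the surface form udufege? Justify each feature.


underlying: u-duf-ge
ASPECT=mi - signalled by the affix -ge
VEL=mi - signalled by the affix u-
check: udufge -> udufge -> udufge -> udufege
lemma: duf; ASPECT=mi; VEL=mi


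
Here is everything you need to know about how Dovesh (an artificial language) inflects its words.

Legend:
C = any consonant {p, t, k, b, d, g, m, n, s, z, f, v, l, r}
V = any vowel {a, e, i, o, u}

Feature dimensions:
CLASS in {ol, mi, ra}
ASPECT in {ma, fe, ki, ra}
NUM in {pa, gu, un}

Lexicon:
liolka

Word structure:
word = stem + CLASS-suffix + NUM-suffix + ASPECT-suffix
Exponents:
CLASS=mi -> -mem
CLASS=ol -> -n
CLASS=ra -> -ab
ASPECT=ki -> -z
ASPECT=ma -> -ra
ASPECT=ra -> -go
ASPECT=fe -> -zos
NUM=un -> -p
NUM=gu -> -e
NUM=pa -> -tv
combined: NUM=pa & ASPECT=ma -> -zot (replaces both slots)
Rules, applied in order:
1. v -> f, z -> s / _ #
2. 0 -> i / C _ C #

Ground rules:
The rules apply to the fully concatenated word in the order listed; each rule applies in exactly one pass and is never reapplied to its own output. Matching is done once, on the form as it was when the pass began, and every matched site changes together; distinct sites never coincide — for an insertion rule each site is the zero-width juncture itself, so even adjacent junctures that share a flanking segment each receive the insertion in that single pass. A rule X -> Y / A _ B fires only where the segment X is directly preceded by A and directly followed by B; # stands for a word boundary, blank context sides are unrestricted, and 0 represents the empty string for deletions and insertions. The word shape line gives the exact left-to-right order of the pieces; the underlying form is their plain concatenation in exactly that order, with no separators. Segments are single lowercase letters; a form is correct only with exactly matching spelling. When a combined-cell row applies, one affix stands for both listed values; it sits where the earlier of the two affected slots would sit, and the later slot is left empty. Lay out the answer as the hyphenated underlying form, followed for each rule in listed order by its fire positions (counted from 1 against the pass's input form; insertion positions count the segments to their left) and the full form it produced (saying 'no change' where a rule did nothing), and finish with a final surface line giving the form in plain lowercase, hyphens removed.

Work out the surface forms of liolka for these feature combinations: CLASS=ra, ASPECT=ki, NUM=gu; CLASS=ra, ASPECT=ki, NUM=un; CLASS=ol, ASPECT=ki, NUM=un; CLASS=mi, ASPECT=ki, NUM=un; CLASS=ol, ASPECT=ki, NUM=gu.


cell CLASS=ra, ASPECT=ki, NUM=gu:
underlying: liolka-ab-e-z
1. v -> f, z -> s / _ #: fires at position(s) 10: liolkaabes
2. 0 -> i / C _ C #: no change
surface: liolkaabes

cell CLASS=ra, ASPECT=ki, NUM=un:
underlying: liolka-ab-p-z
1. v -> f, z -> s / _ #: fires at position(s) 10: liolkaabps
2. 0 -> i / C _ C #: inserts after position(s) 9: liolkaabpis
surface: liolkaabpis

cell CLASS=ol, ASPECT=ki, NUM=un:
underlying: liolka-n-p-z
1. v -> f, z -> s / _ #: fires at position(s) 9: liolkanps
2. 0 -> i / C _ C #: inserts after position(s) 8: liolkanpis
surface: liolkanpis

cell CLASS=mi, ASPECT=ki, NUM=un:
underlying: liolka-mem-p-z
1. v -> f, z -> s / _ #: fires at position(s) 11: liolkamemps
2. 0 -> i / C _ C #: inserts after position(s) 10: liolkamempis
surface: liolkamempis

cell CLASS=ol, ASPECT=ki, NUM=gu:
underlying: liolka-n-e-z
1. v -> f, z -> s / _ #: fires at position(s) 9: liolkanes
2. 0 -> i / C _ C #: no change
surface: liolkanes


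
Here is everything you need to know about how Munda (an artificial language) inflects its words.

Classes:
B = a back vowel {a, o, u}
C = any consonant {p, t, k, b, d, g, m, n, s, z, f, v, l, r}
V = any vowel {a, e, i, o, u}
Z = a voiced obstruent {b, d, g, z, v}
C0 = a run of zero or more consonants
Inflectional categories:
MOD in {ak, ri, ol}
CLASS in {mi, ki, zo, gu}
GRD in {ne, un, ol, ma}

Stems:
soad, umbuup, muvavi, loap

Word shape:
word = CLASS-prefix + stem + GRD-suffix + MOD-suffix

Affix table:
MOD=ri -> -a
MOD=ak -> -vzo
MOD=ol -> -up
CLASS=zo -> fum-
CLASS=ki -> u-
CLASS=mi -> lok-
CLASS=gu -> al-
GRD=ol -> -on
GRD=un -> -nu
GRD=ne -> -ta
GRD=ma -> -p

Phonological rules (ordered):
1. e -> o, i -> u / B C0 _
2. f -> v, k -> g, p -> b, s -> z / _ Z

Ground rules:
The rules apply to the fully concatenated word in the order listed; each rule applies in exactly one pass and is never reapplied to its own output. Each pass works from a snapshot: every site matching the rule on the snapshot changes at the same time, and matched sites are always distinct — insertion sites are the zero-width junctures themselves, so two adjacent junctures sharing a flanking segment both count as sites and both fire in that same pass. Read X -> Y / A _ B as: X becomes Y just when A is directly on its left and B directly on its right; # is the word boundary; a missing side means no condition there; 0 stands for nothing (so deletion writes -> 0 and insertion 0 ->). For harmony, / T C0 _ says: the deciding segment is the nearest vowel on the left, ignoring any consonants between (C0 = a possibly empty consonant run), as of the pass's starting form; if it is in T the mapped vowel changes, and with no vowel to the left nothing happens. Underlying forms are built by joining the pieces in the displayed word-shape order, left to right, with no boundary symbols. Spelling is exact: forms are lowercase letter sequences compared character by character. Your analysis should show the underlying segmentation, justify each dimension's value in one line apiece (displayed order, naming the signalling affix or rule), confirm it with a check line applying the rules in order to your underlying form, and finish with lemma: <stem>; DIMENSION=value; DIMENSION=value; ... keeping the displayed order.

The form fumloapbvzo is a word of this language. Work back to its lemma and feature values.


underlying: fum-loap-p-vzo
MOD=ak - signalled by the affix -vzo
CLASS=zo - signalled by the affix fum-
GRD=ma - signalled by the affix -p
check: fumloappvzo -> fumloappvzo -> fumloapbvzo
lemma: loap; MOD=ak; CLASS=zo; GRD=ma


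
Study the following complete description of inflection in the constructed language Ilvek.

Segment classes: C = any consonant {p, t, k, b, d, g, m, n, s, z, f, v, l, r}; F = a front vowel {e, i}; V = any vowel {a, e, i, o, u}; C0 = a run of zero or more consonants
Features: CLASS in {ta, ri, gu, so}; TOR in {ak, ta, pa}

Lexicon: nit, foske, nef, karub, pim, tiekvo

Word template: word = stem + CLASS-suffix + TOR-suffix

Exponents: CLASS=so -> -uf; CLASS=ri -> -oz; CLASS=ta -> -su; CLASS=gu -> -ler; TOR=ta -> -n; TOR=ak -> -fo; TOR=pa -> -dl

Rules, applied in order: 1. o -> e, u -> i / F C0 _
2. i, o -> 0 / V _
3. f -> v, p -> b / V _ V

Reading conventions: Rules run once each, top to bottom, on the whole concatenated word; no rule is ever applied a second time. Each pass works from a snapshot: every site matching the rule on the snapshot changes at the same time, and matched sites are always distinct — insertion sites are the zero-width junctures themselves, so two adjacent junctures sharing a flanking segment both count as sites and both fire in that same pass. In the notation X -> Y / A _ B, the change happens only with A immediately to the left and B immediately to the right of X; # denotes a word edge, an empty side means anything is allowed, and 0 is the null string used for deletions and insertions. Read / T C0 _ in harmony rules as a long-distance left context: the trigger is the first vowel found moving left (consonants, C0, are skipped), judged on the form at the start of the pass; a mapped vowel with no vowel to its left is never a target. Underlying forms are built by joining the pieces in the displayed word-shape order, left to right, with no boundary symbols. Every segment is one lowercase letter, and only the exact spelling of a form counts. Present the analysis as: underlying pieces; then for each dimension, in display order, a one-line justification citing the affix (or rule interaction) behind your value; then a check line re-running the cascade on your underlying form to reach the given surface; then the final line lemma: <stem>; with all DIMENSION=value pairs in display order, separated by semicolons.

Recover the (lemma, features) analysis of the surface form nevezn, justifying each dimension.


underlying: nef-oz-n
CLASS=ri - signalled by the affix -oz
TOR=ta - signalled by the affix -n
check: nefozn -> nefezn -> nefezn -> nevezn
lemma: nef; CLASS=ri; TOR=ta


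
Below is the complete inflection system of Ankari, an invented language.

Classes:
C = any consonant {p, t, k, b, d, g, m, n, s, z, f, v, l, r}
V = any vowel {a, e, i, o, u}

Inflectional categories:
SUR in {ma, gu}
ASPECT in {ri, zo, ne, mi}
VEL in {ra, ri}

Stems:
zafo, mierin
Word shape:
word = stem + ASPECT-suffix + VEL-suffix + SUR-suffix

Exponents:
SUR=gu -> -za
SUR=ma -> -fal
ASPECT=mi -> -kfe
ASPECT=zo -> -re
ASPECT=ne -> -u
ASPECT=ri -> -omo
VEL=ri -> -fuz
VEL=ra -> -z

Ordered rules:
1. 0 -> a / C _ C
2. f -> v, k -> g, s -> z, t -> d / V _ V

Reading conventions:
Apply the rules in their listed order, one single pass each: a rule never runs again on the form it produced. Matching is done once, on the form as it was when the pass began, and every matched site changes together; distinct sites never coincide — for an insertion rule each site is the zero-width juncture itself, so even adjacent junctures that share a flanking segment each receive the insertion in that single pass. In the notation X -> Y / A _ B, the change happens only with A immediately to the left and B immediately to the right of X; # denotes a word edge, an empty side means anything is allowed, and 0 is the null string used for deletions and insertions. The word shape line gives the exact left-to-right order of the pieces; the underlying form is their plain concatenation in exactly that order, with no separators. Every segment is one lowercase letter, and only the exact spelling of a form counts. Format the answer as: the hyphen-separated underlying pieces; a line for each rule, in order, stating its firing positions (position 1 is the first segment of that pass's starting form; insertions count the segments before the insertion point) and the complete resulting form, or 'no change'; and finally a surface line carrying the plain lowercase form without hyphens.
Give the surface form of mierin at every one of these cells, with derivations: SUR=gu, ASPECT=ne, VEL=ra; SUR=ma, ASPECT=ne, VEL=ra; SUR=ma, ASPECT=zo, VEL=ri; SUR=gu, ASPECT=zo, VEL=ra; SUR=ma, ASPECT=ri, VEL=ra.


cell SUR=gu, ASPECT=ne, VEL=ra:
underlying: mierin-u-z-za
1. 0 -> a / C _ C: inserts after position(s) 8: mierinuzaza
2. f -> v, k -> g, s -> z, t -> d / V _ V: no change
surface: mierinuzaza

cell SUR=ma, ASPECT=ne, VEL=ra:
underlying: mierin-u-z-fal
1. 0 -> a / C _ C: inserts after position(s) 8: mierinuzafal
2. f -> v, k -> g, s -> z, t -> d / V _ V: fires at position(s) 10: mierinuzaval
surface: mierinuzaval

cell SUR=ma, ASPECT=zo, VEL=ri:
underlying: mierin-re-fuz-fal
1. 0 -> a / C _ C: inserts after position(s) 6, 11: mierinarefuzafal
2. f -> v, k -> g, s -> z, t -> d / V _ V: fires at position(s) 10, 14: mierinarevuzaval
surface: mierinarevuzaval

cell SUR=gu, ASPECT=zo, VEL=ra:
underlying: mierin-re-z-za
1. 0 -> a / C _ C: inserts after position(s) 6, 9: mierinarezaza
2. f -> v, k -> g, s -> z, t -> d / V _ V: no change
surface: mierinarezaza

cell SUR=ma, ASPECT=ri, VEL=ra:
underlying: mierin-omo-z-fal
1. 0 -> a / C _ C: inserts after position(s) 10: mierinomozafal
2. f -> v, k -> g, s -> z, t -> d / V _ V: fires at position(s) 12: mierinomozaval
surface: mierinomozaval


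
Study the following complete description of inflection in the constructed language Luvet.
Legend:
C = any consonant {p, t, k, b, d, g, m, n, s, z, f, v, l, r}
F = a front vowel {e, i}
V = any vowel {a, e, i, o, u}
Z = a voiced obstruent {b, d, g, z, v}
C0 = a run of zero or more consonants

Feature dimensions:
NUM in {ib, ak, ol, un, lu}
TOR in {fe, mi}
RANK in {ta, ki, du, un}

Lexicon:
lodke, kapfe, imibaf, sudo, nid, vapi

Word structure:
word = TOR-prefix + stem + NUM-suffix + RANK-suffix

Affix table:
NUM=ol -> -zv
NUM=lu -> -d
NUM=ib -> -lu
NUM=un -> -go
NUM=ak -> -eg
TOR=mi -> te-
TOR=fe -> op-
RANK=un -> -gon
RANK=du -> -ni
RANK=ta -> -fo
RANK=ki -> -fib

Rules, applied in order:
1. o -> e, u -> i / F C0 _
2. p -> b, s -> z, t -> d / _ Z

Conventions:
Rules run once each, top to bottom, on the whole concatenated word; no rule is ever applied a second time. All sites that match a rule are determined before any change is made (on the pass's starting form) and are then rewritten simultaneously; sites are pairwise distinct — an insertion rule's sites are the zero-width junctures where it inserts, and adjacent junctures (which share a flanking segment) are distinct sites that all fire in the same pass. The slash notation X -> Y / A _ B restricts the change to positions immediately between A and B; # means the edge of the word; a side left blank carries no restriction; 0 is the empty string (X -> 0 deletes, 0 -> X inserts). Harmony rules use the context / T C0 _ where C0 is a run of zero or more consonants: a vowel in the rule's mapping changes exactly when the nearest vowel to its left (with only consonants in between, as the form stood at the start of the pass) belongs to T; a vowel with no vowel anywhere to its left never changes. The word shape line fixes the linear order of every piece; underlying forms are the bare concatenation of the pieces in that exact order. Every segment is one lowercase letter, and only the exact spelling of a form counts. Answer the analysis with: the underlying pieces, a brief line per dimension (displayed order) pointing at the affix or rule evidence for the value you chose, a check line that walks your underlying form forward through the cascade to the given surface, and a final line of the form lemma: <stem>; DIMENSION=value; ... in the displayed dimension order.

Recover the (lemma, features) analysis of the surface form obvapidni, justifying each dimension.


underlying: op-vapi-d-ni
NUM=lu - signalled by the affix -d
TOR=fe - signalled by the affix op-
RANK=du - signalled by the affix -ni
check: opvapidni -> opvapidni -> obvapidni
lemma: vapi; NUM=lu; TOR=fe; RANK=du


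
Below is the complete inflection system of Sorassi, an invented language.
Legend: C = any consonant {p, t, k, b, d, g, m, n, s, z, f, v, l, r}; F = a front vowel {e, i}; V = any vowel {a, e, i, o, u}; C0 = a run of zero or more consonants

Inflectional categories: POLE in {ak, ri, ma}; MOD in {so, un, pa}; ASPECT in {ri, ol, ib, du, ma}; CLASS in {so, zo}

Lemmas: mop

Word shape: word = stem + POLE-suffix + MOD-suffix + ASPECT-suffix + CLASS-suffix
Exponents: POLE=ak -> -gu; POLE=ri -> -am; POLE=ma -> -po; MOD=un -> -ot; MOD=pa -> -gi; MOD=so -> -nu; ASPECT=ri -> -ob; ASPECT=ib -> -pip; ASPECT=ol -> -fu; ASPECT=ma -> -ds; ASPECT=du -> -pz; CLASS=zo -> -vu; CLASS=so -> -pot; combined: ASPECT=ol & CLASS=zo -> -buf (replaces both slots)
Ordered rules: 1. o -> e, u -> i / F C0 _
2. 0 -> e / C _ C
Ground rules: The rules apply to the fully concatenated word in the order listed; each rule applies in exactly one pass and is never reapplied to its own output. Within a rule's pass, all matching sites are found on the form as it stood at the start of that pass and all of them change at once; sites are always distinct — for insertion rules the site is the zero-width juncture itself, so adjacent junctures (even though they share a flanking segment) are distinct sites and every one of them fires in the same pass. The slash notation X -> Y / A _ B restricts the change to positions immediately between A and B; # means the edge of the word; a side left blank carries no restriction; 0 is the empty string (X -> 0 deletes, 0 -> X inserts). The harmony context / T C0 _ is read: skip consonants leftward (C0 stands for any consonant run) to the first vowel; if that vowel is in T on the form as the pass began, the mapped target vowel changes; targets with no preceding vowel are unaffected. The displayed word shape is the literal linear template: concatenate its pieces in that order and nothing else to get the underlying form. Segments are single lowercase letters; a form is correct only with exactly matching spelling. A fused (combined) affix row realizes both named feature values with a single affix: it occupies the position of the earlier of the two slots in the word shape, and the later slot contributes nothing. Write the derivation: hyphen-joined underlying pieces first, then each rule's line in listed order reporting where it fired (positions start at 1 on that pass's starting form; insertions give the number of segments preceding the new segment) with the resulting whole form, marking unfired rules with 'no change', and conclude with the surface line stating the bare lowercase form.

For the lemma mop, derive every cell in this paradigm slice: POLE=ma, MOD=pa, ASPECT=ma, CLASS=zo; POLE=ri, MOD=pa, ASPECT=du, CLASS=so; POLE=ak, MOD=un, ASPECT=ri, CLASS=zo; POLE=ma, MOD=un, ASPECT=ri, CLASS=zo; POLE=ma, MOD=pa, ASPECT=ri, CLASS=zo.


cell POLE=ma, MOD=pa, ASPECT=ma, CLASS=zo:
underlying: mop-po-gi-ds-vu
1. o -> e, u -> i / F C0 _: fires at position(s) 11: moppogidsvi
2. 0 -> e / C _ C: inserts after position(s) 3, 8, 9: mopepogidesevi
surface: mopepogidesevi

cell POLE=ri, MOD=pa, ASPECT=du, CLASS=so:
underlying: mop-am-gi-pz-pot
1. o -> e, u -> i / F C0 _: fires at position(s) 11: mopamgipzpet
2. 0 -> e / C _ C: inserts after position(s) 5, 8, 9: mopamegipezepet
surface: mopamegipezepet

cell POLE=ak, MOD=un, ASPECT=ri, CLASS=zo:
underlying: mop-gu-ot-ob-vu
1. o -> e, u -> i / F C0 _: no change
2. 0 -> e / C _ C: inserts after position(s) 3, 9: mopeguotobevu
surface: mopeguotobevu

cell POLE=ma, MOD=un, ASPECT=ri, CLASS=zo:
underlying: mop-po-ot-ob-vu
1. o -> e, u -> i / F C0 _: no change
2. 0 -> e / C _ C: inserts after position(s) 3, 9: mopepootobevu
surface: mopepootobevu

cell POLE=ma, MOD=pa, ASPECT=ri, CLASS=zo:
underlying: mop-po-gi-ob-vu
1. o -> e, u -> i / F C0 _: fires at position(s) 8: moppogiebvu
2. 0 -> e / C _ C: inserts after position(s) 3, 9: mopepogiebevu
surface: mopepogiebevu


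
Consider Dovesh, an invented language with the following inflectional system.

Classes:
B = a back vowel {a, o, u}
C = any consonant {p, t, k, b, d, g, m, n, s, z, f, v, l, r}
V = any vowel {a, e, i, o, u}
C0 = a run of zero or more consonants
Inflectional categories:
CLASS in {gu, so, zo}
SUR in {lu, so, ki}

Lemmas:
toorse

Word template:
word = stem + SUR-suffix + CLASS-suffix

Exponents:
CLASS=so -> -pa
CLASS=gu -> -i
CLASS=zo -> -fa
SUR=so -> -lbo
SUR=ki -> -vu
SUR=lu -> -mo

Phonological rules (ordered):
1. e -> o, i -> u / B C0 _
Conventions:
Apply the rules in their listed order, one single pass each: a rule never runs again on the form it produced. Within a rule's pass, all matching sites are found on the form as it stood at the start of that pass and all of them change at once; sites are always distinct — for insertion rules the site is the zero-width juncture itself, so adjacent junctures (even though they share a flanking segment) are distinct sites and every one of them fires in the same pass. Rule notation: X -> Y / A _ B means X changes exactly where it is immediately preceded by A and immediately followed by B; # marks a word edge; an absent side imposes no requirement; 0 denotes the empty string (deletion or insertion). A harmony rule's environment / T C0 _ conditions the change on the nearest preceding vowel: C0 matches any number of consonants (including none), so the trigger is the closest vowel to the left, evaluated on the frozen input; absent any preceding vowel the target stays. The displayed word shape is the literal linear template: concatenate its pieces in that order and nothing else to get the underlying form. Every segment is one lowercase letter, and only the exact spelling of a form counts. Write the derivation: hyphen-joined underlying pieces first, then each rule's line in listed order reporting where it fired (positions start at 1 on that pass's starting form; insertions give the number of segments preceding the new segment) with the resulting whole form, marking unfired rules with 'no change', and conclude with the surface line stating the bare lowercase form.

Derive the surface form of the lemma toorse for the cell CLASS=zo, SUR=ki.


underlying: toorse-vu-fa
1. e -> o, i -> u / B C0 _: fires at position(s) 6: toorsovufa
surface: toorsovufa


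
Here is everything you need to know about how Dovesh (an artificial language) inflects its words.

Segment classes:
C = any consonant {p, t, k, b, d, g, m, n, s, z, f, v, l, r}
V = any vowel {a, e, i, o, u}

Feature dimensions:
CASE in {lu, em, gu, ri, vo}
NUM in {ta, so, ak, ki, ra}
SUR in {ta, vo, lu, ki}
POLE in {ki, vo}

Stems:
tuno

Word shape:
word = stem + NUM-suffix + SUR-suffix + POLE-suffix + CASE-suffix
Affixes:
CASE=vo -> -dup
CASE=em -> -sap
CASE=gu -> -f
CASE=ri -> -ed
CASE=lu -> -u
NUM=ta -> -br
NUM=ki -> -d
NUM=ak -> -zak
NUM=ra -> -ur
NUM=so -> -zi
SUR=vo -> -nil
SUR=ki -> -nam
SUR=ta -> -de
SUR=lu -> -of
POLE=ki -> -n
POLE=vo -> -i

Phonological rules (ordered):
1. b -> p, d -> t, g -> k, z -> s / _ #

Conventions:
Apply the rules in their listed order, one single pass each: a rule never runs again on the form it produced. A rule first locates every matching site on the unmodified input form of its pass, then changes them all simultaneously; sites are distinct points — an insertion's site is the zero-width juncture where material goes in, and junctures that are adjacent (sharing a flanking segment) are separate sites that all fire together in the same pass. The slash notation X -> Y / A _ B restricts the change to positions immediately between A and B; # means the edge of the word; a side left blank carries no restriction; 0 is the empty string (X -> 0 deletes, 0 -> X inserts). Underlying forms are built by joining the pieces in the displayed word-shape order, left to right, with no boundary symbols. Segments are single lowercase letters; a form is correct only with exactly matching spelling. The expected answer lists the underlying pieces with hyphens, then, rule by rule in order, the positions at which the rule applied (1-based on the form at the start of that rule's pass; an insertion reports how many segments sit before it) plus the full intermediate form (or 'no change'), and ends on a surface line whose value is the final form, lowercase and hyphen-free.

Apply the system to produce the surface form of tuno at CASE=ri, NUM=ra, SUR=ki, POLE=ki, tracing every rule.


underlying: tuno-ur-nam-n-ed
1. b -> p, d -> t, g -> k, z -> s / _ #: fires at position(s) 12: tunournamnet
surface: tunournamnet


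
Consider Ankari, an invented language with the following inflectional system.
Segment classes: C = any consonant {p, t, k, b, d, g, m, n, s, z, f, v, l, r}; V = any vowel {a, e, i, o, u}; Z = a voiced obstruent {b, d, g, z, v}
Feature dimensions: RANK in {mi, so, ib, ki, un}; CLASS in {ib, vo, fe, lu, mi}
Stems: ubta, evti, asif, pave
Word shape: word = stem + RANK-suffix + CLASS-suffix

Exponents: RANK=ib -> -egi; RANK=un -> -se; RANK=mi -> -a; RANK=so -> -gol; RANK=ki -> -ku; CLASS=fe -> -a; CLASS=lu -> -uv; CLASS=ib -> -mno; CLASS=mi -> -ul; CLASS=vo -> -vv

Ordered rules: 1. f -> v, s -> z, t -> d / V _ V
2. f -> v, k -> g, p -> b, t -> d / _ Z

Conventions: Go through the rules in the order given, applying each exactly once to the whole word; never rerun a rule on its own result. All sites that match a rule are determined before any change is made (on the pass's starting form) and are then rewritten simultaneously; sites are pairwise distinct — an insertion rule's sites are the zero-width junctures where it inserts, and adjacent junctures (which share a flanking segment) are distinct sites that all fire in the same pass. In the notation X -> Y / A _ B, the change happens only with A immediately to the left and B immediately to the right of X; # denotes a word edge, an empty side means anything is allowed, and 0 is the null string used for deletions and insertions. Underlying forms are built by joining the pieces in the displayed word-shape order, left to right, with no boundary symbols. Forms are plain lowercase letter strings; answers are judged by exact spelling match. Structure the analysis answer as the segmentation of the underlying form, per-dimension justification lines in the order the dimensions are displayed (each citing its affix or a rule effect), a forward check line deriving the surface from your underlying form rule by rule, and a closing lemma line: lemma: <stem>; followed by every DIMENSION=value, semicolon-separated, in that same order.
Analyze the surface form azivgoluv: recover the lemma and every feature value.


underlying: asif-gol-uv
RANK=so - signalled by the affix -gol
CLASS=lu - signalled by the affix -uv
check: asifgoluv -> azifgoluv -> azivgoluv
lemma: asif; RANK=so; CLASS=lu


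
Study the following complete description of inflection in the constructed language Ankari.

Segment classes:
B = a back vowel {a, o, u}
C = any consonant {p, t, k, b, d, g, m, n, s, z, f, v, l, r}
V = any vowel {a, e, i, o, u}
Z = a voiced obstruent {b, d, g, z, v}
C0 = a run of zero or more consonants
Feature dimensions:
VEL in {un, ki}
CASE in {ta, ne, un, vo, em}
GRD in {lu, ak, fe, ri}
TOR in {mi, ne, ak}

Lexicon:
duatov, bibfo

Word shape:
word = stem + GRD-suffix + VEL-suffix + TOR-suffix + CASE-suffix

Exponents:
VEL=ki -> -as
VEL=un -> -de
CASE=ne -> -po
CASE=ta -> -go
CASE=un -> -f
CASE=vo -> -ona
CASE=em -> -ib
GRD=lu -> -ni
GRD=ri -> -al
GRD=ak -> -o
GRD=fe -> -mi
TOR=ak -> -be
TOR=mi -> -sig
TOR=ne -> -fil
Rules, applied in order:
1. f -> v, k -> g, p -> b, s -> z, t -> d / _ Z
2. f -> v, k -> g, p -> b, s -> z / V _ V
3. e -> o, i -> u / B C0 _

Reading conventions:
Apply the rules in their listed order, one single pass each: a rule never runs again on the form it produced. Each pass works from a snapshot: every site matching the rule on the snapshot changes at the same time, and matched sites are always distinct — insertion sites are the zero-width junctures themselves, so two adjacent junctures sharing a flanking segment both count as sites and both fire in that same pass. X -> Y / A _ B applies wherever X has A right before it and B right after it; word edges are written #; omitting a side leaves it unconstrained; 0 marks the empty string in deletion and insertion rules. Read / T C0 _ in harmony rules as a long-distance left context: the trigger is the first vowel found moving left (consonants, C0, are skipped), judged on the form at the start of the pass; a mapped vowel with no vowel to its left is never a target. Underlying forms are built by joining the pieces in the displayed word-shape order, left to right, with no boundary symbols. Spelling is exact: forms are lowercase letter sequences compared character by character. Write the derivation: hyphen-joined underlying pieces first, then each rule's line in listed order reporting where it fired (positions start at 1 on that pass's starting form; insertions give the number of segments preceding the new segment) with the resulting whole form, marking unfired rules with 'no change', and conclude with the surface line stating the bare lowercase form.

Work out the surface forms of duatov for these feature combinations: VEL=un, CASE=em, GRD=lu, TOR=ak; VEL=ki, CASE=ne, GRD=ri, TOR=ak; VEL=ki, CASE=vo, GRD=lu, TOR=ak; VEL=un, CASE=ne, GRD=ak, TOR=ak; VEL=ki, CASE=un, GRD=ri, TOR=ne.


cell VEL=un, CASE=em, GRD=lu, TOR=ak:
underlying: duatov-ni-de-be-ib
1. f -> v, k -> g, p -> b, s -> z, t -> d / _ Z: no change
2. f -> v, k -> g, p -> b, s -> z / V _ V: no change
3. e -> o, i -> u / B C0 _: fires at position(s) 8: duatovnudebeib
surface: duatovnudebeib

cell VEL=ki, CASE=ne, GRD=ri, TOR=ak:
underlying: duatov-al-as-be-po
1. f -> v, k -> g, p -> b, s -> z, t -> d / _ Z: fires at position(s) 10: duatovalazbepo
2. f -> v, k -> g, p -> b, s -> z / V _ V: fires at position(s) 13: duatovalazbebo
3. e -> o, i -> u / B C0 _: fires at position(s) 12: duatovalazbobo
surface: duatovalazbobo

cell VEL=ki, CASE=vo, GRD=lu, TOR=ak:
underlying: duatov-ni-as-be-ona
1. f -> v, k -> g, p -> b, s -> z, t -> d / _ Z: fires at position(s) 10: duatovniazbeona
2. f -> v, k -> g, p -> b, s -> z / V _ V: no change
3. e -> o, i -> u / B C0 _: fires at position(s) 8, 12: duatovnuazboona
surface: duatovnuazboona

cell VEL=un, CASE=ne, GRD=ak, TOR=ak:
underlying: duatov-o-de-be-po
1. f -> v, k -> g, p -> b, s -> z, t -> d / _ Z: no change
2. f -> v, k -> g, p -> b, s -> z / V _ V: fires at position(s) 12: duatovodebebo
3. e -> o, i -> u / B C0 _: fires at position(s) 9: duatovodobebo
surface: duatovodobebo

cell VEL=ki, CASE=un, GRD=ri, TOR=ne:
underlying: duatov-al-as-fil-f
1. f -> v, k -> g, p -> b, s -> z, t -> d / _ Z: no change
2. f -> v, k -> g, p -> b, s -> z / V _ V: no change
3. e -> o, i -> u / B C0 _: fires at position(s) 12: duatovalasfulf
surface: duatovalasfulf


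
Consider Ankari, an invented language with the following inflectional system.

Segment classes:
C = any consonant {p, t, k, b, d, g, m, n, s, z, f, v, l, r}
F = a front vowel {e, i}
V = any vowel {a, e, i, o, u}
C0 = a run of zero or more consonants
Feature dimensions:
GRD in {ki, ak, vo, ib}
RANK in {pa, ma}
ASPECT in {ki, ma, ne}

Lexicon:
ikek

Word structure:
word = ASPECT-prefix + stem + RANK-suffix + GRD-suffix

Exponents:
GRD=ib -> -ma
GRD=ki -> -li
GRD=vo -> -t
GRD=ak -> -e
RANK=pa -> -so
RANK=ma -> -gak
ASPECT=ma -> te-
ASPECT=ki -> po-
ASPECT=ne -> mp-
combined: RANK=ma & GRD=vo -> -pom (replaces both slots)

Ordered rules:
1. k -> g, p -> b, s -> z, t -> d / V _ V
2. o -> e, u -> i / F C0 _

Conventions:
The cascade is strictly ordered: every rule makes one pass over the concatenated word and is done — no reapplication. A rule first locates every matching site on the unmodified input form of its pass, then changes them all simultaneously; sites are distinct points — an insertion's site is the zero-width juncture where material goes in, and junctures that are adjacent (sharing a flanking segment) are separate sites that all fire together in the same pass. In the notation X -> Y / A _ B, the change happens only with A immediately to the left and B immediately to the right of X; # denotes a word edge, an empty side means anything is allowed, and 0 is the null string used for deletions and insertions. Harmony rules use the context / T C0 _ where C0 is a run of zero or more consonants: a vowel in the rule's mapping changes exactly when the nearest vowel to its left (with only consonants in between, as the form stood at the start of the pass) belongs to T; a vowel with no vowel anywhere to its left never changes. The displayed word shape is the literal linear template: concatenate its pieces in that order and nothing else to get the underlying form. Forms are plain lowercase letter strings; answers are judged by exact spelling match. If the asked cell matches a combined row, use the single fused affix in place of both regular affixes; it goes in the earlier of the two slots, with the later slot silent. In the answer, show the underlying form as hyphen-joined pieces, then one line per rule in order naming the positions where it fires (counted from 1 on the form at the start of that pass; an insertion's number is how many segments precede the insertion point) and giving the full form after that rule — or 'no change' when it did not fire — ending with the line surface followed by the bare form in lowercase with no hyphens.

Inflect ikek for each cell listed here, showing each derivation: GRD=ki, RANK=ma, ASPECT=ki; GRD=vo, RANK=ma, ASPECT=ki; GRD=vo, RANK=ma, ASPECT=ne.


cell GRD=ki, RANK=ma, ASPECT=ki:
underlying: po-ikek-gak-li
1. k -> g, p -> b, s -> z, t -> d / V _ V: fires at position(s) 4: poigekgakli
2. o -> e, u -> i / F C0 _: no change
surface: poigekgakli

cell GRD=vo, RANK=ma, ASPECT=ki:
underlying: po-ikek-pom
1. k -> g, p -> b, s -> z, t -> d / V _ V: fires at position(s) 4: poigekpom
2. o -> e, u -> i / F C0 _: fires at position(s) 8: poigekpem
surface: poigekpem

cell GRD=vo, RANK=ma, ASPECT=ne:
underlying: mp-ikek-pom
1. k -> g, p -> b, s -> z, t -> d / V _ V: fires at position(s) 4: mpigekpom
2. o -> e, u -> i / F C0 _: fires at position(s) 8: mpigekpem
surface: mpigekpem
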